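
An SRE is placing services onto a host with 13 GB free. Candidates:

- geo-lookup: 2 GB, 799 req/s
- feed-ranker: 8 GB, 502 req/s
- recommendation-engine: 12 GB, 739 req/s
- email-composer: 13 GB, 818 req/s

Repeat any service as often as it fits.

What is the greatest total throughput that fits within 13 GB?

4794

Density check — geo-lookup 399.50, email-composer 62.92, feed-ranker 62.75 are the best per GB.
Best packing: 6×geo-lookup — 12 GB, 4794 total.
The spare 1 GB is too small for any remaining service, and no exchange beats 4794.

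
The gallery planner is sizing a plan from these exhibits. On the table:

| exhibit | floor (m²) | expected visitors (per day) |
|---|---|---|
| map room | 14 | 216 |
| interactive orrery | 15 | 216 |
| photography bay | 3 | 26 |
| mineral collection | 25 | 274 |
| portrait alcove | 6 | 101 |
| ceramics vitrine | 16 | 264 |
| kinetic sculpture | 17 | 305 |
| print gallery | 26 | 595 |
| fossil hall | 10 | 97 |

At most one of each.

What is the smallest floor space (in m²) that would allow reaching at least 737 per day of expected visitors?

Minimise m² subject to total expected visitors ≥ 737.
Taking map room + print gallery gives 811 (≥ 737) for 40 m².
Any bundle with less than 40 m² falls short of 737.

40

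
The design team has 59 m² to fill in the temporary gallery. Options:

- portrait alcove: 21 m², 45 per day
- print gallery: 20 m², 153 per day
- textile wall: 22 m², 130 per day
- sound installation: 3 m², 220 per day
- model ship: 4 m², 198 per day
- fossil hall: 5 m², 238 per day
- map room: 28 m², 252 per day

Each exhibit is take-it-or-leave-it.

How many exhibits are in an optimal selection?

5

The maximum expected visitors within 59 m² is 939.
print gallery + textile wall + sound installation + model ship + fossil hall hits 939 at 54 m².
All optima have 5 exhibits.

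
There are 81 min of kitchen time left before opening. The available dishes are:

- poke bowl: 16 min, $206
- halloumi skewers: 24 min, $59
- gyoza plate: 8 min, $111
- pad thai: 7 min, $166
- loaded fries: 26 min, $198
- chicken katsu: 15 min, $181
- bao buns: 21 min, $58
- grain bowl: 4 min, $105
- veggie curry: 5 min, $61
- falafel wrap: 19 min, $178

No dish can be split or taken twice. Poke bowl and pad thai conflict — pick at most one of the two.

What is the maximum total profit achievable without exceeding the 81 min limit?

939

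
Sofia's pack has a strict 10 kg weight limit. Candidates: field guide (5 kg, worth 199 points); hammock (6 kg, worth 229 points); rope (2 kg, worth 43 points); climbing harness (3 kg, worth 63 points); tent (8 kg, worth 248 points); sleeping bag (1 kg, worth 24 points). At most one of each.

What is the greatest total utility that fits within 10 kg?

316

A density-first pass picks field guide + rope + sleeping bag — 266 at 8 kg.
Dropping field guide and rope frees 7 kg; slotting in hammock + climbing harness (9 kg) lifts the total to 316 at 10 kg.
That's the maximum — no swap from here does better than 316.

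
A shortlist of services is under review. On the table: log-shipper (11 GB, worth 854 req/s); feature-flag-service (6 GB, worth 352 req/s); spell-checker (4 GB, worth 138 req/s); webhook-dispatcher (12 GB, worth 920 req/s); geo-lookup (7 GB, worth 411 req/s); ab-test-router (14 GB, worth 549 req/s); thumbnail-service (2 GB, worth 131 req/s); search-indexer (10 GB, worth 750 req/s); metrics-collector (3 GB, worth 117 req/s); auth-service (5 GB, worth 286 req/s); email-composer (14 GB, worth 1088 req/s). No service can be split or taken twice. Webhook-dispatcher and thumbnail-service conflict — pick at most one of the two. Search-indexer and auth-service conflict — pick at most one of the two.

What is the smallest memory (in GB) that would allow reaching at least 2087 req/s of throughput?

Need the lightest bundle worth ≥ 2087.
Taking log-shipper + feature-flag-service + webhook-dispatcher gives 2126 (≥ 2087) for 29 GB.
Any bundle with less than 29 GB falls short of 2087.

29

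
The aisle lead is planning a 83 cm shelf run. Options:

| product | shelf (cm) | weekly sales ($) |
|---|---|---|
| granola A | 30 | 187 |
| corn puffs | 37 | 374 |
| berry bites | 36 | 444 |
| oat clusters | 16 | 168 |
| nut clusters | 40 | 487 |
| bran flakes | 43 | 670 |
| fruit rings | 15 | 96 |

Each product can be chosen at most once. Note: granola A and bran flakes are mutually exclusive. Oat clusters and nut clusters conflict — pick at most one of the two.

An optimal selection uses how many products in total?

2

The maximum weekly sales within 83 cm is 1157.
For example nut clusters + bran flakes achieves it, using 83 cm.
Any selection reaching 1157 contains exactly 2 products.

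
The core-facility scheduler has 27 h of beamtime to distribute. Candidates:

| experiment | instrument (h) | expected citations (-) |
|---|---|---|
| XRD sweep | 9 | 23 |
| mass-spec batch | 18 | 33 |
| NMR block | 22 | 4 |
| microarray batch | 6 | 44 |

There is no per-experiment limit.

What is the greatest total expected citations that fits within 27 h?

176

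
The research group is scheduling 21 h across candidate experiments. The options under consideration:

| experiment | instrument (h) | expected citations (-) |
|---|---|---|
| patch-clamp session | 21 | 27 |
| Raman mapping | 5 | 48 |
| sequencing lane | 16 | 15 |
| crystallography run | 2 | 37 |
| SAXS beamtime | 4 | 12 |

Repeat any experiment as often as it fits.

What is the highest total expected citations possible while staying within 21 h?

Best packing: 10×crystallography run — 20 h, 370 total.
No other feasible combination exceeds 370.

370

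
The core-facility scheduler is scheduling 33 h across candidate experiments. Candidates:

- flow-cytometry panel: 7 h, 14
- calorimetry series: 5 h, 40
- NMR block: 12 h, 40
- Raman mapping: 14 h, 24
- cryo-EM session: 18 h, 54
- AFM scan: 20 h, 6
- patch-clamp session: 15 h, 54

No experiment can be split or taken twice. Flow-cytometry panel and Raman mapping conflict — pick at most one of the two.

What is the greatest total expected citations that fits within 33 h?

134

By expected citations per h: calorimetry series 8.00, patch-clamp session 3.60, NMR block 3.33, cryo-EM session 3.00 lead.
The ratio ordering already packs tightly: calorimetry series + NMR block + patch-clamp session, 32 h, 134.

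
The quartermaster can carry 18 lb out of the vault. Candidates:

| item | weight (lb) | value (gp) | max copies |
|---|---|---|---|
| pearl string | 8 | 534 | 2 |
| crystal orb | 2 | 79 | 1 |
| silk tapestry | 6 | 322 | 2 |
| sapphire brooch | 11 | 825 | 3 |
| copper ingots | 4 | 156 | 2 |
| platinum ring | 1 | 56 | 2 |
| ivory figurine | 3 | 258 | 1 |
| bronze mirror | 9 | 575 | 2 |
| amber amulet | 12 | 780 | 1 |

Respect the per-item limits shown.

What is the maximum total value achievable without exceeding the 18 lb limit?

1274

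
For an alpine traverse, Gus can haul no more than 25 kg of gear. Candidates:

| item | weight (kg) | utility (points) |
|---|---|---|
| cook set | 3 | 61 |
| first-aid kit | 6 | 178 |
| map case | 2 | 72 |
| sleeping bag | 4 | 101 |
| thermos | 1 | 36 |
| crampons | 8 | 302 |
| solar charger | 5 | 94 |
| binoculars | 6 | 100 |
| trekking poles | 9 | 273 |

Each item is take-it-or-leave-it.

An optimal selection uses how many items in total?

The maximum utility within 25 kg is 825.
first-aid kit + map case + crampons + trekking poles hits 825 at 25 kg.
Any selection reaching 825 contains exactly 4 items.

4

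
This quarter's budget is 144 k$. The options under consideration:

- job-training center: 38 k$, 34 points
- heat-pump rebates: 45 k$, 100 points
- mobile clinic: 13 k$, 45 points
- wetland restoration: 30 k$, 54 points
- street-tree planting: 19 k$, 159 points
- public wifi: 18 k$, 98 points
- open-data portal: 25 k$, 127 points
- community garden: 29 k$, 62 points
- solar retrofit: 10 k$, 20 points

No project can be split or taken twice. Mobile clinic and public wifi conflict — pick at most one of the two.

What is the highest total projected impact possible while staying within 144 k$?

Best packing: heat-pump rebates + street-tree planting + public wifi + open-data portal + community garden — 136 k$, 546 total.
Every other selection either busts 144 k$ or breaks a pairing rule or fails to beat 546.

546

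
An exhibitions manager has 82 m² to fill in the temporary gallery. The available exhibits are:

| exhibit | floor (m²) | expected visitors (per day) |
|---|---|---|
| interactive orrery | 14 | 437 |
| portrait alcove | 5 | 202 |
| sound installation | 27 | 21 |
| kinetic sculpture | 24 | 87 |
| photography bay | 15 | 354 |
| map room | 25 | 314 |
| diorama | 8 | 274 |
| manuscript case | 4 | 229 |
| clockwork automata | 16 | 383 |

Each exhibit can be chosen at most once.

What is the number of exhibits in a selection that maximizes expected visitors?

Best achievable expected visitors is 1991.
One optimal bundle: interactive orrery + photography bay + map room + diorama + manuscript case + clockwork automata (82 m²).
All optima have 6 exhibits.

6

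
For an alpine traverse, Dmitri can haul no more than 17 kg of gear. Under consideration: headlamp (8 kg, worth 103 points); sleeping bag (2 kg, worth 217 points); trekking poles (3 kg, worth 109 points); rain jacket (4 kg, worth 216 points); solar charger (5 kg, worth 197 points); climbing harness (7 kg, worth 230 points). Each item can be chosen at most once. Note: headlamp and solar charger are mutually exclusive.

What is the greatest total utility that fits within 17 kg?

By utility per kg: sleeping bag 108.50, rain jacket 54.00, solar charger 39.40, trekking poles 36.33 lead.
Taking the top-ratio items first gives sleeping bag + trekking poles + rain jacket + solar charger for 739 (14 kg).
Dropping solar charger frees 5 kg; slotting in climbing harness (7 kg) lifts the total to 772 at 16 kg.
Nothing else feasible within 17 kg beats 772.

772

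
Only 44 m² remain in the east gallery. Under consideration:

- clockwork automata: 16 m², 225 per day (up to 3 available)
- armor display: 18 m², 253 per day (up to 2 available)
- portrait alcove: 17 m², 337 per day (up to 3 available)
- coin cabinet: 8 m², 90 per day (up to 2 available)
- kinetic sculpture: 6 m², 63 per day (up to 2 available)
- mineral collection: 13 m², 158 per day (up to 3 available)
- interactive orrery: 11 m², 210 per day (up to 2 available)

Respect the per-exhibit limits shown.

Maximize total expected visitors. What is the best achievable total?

772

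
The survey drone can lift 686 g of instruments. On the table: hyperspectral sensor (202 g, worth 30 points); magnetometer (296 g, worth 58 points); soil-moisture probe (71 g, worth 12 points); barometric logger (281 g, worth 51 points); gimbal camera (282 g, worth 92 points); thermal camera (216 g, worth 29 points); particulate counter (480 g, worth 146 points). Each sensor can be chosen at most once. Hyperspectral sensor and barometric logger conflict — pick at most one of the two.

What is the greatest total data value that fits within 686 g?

176

Greedy by ratio would take magnetometer + soil-moisture probe + gimbal camera: 649 g used, total 162.
A better packing is hyperspectral sensor + particulate counter: 682 g, total 176.
Next best is magnetometer + soil-moisture probe + gimbal camera at 162 (649 g) — short by 14.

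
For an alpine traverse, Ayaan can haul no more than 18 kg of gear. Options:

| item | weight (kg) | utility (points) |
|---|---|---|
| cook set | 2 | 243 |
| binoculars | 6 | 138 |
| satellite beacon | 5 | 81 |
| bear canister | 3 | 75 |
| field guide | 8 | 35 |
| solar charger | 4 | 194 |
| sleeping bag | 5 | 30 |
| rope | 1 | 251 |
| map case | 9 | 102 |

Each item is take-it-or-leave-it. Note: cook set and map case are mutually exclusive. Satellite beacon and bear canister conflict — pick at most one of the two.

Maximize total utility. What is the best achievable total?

907

By utility per kg: rope 251.00, cook set 121.50, solar charger 48.50, bear canister 25.00 lead.
The ratio heuristic lands on cook set + binoculars + bear canister + solar charger + rope (901) but leaves 2 kg idle.
Dropping bear canister frees 3 kg; slotting in satellite beacon (5 kg) lifts the total to 907 at 18 kg.
Every other selection either busts 18 kg or breaks a pairing rule or fails to beat 907.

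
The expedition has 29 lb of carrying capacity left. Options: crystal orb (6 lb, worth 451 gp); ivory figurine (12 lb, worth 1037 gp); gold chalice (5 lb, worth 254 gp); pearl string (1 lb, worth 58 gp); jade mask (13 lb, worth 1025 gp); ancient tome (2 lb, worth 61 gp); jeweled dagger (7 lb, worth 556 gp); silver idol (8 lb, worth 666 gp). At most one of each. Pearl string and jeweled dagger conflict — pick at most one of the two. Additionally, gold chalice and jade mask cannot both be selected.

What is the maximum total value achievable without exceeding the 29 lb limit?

Ivory figurine + ancient tome + jeweled dagger + silver idol uses 29 of the 29 lb and totals 2320.

2320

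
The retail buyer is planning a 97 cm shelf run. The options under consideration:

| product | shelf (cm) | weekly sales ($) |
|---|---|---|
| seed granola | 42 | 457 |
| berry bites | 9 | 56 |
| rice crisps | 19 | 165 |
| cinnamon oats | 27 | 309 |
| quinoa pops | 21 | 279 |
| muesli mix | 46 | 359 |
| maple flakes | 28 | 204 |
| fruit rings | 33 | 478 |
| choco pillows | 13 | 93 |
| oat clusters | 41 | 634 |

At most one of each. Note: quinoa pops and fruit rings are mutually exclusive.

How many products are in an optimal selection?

Optimal total is 1277.
One optimal bundle: rice crisps + fruit rings + oat clusters (93 cm).
Every optimal selection uses 3 products.

3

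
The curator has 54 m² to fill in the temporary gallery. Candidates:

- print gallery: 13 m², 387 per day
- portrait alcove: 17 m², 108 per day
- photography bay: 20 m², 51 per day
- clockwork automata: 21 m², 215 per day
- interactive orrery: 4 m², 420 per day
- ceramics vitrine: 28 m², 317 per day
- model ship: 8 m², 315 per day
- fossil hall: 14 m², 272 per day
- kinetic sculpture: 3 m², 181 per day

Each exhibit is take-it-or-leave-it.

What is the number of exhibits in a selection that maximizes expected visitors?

5

Best achievable expected visitors is 1575.
One optimal bundle: print gallery + interactive orrery + model ship + fossil hall + kinetic sculpture (42 m²).
Every optimal selection uses 5 exhibits.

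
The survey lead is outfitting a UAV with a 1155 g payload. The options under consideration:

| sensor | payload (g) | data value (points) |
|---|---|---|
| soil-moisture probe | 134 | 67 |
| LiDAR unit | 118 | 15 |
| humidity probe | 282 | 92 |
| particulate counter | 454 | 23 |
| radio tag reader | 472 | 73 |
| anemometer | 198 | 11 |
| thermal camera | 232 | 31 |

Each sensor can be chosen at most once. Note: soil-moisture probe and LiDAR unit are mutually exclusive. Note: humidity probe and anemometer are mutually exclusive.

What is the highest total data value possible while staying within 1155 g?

263

By data value per g: soil-moisture probe 0.50, humidity probe 0.33, radio tag reader 0.15, thermal camera 0.13 lead.
Soil-moisture probe + humidity probe + radio tag reader + thermal camera uses 1120 of the 1155 g and totals 263.
Every other selection either busts 1155 g or breaks a pairing rule or fails to beat 263.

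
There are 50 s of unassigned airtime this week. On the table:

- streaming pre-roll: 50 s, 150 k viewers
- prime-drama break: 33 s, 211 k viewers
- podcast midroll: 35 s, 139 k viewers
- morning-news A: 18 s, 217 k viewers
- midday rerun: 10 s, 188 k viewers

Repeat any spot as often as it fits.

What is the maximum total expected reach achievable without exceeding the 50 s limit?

Ranking by ratio (expected reach/s): midday rerun 18.80, morning-news A 12.06, prime-drama break 6.39, podcast midroll 3.97.
Taking 5×midday rerun: 50 s used, 940 in expected reach.
Every other selection either busts 50 s or fails to beat 940.

940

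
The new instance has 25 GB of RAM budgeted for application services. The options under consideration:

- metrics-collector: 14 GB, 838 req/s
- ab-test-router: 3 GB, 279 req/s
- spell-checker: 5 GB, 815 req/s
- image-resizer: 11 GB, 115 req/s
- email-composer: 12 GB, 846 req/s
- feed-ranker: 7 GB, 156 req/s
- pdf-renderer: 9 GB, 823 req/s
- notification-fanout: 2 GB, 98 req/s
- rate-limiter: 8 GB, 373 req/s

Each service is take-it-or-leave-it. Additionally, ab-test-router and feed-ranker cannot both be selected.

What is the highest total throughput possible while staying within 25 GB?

2290

Greedy by ratio would take ab-test-router + spell-checker + pdf-renderer + notification-fanout: 19 GB used, total 2015.
Replace notification-fanout with rate-limiter: the trade gains 275 net, giving 2290 at 25 GB.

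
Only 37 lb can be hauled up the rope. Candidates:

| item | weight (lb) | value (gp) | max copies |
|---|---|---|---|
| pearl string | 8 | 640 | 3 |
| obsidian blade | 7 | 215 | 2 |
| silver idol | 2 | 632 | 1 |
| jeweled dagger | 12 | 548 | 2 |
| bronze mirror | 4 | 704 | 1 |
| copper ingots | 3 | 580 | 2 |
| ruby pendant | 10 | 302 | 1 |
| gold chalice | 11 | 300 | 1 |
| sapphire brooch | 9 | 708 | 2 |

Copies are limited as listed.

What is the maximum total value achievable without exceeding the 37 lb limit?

4484

Ranking by ratio (value/lb): silver idol 316.00, copper ingots 193.33, bronze mirror 176.00.
The ratio heuristic lands on 3×pearl string + silver idol + bronze mirror + 2×copper ingots (4416) but leaves 1 lb idle.
Replace pearl string with sapphire brooch: the trade gains 68 net, giving 4484 at 37 lb.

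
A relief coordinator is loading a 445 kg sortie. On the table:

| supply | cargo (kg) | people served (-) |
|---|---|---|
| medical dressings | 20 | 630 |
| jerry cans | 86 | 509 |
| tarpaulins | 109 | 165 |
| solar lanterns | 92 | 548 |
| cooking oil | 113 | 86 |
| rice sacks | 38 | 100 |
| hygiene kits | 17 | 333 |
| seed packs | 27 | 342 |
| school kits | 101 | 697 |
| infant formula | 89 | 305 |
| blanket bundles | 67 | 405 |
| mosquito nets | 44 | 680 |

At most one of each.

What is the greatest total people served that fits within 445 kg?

3839

Density check — medical dressings 31.50, hygiene kits 19.59, mosquito nets 15.45 are the best per kg.
Taking the top-ratio supplies first gives medical dressings + solar lanterns + rice sacks + hygiene kits + seed packs + school kits + blanket bundles + mosquito nets for 3735 (406 kg).
Replace blanket bundles with jerry cans: the trade gains 104 net, giving 3839 at 425 kg.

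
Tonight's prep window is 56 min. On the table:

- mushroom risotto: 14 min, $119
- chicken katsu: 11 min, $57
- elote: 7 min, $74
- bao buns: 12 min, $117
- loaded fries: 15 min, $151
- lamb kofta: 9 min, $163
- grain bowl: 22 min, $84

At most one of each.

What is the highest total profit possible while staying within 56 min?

564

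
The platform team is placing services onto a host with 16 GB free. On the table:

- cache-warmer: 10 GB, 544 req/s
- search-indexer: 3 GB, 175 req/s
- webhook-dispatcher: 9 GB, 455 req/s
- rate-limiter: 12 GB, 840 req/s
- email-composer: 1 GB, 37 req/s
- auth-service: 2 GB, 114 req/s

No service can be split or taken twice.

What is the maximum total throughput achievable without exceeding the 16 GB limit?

1052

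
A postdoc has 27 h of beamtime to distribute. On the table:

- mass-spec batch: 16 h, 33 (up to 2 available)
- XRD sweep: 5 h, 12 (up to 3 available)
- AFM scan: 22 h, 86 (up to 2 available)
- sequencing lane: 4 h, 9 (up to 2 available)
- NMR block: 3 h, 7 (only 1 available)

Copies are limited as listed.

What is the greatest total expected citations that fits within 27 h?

98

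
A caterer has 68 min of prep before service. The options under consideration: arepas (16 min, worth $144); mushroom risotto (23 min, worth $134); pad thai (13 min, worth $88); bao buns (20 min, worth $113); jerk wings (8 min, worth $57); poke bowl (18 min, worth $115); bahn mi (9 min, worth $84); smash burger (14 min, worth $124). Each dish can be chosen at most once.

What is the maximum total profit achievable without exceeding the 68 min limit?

Taking the top-ratio dishes first gives arepas + pad thai + jerk wings + bahn mi + smash burger for 497 (60 min).
The 13 min tied up in pad thai is better spent on poke bowl — total rises to 524 (65 min).
No other feasible combination exceeds 524.

524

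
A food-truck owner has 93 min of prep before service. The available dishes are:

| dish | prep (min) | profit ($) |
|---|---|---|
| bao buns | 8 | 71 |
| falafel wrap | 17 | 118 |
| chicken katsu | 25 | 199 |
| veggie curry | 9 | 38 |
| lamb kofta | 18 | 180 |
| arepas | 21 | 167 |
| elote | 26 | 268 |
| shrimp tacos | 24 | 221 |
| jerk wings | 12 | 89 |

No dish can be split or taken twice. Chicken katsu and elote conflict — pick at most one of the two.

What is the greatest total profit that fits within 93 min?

858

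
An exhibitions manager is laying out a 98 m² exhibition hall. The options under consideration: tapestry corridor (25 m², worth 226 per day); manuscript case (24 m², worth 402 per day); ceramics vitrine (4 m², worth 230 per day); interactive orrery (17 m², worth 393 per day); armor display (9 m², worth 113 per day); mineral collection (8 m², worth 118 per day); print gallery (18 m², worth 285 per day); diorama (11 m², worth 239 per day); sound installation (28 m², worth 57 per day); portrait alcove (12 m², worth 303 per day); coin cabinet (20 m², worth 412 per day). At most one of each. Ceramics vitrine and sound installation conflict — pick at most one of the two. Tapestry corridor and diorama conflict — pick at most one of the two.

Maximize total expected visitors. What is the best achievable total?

The ratio ordering already packs tightly: manuscript case + ceramics vitrine + interactive orrery + mineral collection + diorama + portrait alcove + coin cabinet, 96 m², 2097.
Every other selection either busts 98 m² or breaks a pairing rule or fails to beat 2097.

2097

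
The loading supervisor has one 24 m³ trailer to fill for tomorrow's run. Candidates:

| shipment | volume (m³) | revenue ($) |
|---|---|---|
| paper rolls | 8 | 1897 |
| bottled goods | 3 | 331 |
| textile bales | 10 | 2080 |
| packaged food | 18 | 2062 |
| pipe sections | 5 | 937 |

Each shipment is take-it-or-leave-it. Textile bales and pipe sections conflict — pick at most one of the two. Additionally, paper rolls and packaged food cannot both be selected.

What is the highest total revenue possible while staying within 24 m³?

4308

Best packing: paper rolls + bottled goods + textile bales — 21 m³, 4308 total.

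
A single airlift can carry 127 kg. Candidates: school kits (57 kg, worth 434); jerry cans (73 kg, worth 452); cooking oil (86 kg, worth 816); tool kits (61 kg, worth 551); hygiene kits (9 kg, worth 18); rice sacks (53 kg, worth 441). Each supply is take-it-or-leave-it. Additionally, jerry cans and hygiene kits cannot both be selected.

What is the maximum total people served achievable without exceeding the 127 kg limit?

A density-first pass picks cooking oil + hygiene kits — 834 at 95 kg.
Dropping cooking oil frees 86 kg; slotting in tool kits + rice sacks (114 kg) lifts the total to 1010 at 123 kg.
The closest alternative, school kits + tool kits + hygiene kits, reaches only 1003.

1010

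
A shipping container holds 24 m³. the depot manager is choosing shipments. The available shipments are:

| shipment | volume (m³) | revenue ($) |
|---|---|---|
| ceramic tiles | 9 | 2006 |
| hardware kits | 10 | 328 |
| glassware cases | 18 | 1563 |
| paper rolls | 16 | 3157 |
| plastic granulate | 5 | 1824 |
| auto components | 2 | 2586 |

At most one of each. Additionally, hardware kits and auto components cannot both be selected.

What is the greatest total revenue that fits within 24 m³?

7567

Taking the top-ratio shipments first gives ceramic tiles + plastic granulate + auto components for 6416 (16 m³).
Dropping ceramic tiles frees 9 m³; slotting in paper rolls (16 m³) lifts the total to 7567 at 23 m³.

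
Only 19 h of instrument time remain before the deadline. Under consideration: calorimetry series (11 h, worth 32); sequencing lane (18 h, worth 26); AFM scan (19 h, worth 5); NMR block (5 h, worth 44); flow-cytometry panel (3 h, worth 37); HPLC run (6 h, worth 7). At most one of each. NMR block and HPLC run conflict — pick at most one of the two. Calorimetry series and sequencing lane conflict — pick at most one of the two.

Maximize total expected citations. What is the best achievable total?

113

Taking calorimetry series + NMR block + flow-cytometry panel: 19 h used, 113 in expected citations.
Next best is NMR block + flow-cytometry panel at 81 (8 h) — short by 32.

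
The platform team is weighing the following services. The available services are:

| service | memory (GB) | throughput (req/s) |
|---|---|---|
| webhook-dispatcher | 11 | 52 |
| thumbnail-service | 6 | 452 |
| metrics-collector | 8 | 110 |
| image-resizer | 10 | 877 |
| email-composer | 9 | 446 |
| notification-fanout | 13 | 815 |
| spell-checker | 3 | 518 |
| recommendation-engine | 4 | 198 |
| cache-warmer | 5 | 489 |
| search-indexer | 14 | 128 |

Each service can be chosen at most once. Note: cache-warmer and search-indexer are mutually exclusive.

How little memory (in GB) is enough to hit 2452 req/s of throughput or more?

28

Need the lightest bundle worth ≥ 2452.
thumbnail-service + image-resizer + spell-checker + recommendation-engine + cache-warmer reaches 2534 using 28 GB.
No combination under 28 GB hits 2452.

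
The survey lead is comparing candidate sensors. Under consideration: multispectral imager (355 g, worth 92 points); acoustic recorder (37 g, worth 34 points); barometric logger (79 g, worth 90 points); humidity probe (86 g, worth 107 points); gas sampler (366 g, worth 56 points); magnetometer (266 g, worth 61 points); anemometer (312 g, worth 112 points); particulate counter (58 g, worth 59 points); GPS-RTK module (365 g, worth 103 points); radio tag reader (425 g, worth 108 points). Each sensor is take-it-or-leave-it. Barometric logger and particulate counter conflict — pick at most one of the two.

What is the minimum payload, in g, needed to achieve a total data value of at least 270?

456

Minimise g subject to total data value ≥ 270.
Taking humidity probe + anemometer + particulate counter gives 278 (≥ 270) for 456 g.
Any bundle with less than 456 g falls short of 270.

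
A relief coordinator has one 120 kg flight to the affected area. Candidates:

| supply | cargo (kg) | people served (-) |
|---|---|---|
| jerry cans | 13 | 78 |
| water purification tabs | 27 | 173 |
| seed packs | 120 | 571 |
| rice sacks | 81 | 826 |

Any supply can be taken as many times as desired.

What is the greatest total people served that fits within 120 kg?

1060

The ratio heuristic lands on water purification tabs + rice sacks (999) but leaves 12 kg idle.
The 27 kg tied up in water purification tabs is better spent on 3×jerry cans — total rises to 1060 (120 kg).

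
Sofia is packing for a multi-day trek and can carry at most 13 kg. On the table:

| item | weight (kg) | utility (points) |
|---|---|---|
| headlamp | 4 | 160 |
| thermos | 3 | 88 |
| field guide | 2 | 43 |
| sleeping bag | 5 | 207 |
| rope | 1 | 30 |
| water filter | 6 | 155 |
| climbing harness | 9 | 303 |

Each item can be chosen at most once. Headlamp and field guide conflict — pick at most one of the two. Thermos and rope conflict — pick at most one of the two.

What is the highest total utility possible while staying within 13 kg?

Ranking by ratio (utility/kg): sleeping bag 41.40, headlamp 40.00, climbing harness 33.67.
Best packing: headlamp + climbing harness — 13 kg, 463 total.

463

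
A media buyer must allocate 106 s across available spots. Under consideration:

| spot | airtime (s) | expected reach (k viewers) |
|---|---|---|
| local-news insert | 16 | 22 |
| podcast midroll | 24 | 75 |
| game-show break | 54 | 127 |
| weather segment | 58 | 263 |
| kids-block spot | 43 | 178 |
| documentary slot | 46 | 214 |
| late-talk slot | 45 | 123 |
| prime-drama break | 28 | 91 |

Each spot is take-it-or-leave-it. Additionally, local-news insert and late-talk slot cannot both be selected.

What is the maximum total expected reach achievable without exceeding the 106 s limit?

477

The ratio ordering already packs tightly: weather segment + documentary slot, 104 s, 477.
Nothing else feasible within 106 s beats 477.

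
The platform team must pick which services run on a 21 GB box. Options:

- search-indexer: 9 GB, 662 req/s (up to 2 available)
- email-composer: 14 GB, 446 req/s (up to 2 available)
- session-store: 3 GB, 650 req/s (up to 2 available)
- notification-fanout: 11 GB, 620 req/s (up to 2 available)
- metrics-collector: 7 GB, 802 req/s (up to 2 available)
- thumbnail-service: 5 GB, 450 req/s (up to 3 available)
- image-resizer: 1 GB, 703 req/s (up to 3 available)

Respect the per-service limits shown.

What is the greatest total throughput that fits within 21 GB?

4661

Taking 2×session-store + metrics-collector + thumbnail-service + 3×image-resizer: 21 GB used, 4661 in throughput.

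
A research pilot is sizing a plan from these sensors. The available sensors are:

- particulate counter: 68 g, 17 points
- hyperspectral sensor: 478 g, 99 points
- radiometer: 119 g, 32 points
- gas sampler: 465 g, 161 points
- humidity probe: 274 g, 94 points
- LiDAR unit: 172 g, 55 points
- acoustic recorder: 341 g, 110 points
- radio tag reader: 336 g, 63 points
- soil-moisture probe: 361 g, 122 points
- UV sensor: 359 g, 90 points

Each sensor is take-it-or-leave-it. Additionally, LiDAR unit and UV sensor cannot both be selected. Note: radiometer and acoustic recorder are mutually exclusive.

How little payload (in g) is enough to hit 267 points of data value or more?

806

Minimise g subject to total data value ≥ 267.
gas sampler + acoustic recorder reaches 271 using 806 g.
No combination under 806 g hits 267.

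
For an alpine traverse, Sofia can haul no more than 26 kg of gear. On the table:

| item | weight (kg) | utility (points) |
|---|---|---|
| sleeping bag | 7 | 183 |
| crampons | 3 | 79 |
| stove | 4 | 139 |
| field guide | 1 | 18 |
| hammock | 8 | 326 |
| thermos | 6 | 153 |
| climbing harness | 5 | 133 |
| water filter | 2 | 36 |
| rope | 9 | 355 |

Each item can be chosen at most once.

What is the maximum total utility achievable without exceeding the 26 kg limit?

953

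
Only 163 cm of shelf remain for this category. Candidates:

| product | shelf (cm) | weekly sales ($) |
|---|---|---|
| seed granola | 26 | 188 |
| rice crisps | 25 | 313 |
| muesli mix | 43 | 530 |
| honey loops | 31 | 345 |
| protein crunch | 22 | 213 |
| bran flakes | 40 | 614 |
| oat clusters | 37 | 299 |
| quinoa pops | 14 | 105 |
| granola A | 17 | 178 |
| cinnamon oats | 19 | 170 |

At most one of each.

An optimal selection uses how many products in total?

5

Best achievable weekly sales is 2015.
rice crisps + muesli mix + honey loops + protein crunch + bran flakes hits 2015 at 161 cm.
Any selection reaching 2015 contains exactly 5 products.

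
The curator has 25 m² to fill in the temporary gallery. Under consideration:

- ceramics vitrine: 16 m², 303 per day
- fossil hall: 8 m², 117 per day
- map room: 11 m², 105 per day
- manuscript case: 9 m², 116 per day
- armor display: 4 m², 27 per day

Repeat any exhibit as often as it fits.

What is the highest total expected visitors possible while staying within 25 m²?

420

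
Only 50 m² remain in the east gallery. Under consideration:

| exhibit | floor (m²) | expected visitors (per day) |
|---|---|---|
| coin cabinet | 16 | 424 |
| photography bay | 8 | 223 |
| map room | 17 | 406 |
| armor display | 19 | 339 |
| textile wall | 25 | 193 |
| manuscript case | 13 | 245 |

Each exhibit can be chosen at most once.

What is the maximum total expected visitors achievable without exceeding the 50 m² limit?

1075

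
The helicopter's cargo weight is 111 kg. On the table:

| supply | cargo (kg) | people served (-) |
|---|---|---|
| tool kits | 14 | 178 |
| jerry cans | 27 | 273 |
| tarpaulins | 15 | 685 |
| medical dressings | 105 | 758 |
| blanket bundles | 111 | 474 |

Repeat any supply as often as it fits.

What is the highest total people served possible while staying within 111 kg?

By people served per kg: tarpaulins 45.67, tool kits 12.71, jerry cans 10.11, medical dressings 7.22 lead.
7×tarpaulins uses 105 of the 111 kg and totals 4795.
No other feasible combination exceeds 4795.

4795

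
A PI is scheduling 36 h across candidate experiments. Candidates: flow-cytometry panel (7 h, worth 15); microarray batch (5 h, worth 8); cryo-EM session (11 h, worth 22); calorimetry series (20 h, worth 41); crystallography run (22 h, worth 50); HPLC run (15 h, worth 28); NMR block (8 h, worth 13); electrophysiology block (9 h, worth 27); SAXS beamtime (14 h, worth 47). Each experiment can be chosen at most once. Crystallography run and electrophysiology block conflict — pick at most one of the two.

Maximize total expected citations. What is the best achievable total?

97

By expected citations per h: SAXS beamtime 3.36, electrophysiology block 3.00, crystallography run 2.27 lead.
Crystallography run + SAXS beamtime uses 36 of the 36 h and totals 97.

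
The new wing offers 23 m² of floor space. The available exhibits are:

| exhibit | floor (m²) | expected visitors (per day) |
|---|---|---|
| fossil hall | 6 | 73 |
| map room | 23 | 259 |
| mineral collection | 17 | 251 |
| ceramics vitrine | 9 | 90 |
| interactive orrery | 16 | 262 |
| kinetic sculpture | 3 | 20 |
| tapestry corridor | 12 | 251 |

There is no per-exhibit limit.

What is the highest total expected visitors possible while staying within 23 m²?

Taking fossil hall + kinetic sculpture + tapestry corridor: 21 m² used, 344 in expected visitors.
That's the maximum — no swap from here does better than 344.

344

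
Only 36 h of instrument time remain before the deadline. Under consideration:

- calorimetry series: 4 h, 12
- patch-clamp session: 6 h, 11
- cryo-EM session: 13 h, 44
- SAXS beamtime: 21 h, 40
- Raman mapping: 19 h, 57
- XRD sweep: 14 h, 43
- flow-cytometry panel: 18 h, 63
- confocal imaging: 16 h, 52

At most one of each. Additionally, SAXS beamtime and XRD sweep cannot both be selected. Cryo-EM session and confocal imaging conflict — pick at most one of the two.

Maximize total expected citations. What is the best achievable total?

Best packing: calorimetry series + cryo-EM session + flow-cytometry panel — 35 h, 119 total.
Runner-up calorimetry series + XRD sweep + flow-cytometry panel tops out at 118.

119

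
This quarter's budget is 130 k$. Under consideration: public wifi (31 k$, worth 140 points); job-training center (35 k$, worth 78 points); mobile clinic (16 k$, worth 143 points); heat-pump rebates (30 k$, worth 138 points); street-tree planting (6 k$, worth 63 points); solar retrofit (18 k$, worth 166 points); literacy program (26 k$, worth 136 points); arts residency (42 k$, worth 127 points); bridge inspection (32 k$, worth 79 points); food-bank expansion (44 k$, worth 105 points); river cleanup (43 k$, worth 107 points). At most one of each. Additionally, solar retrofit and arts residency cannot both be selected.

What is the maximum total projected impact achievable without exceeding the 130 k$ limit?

786

Taking public wifi + mobile clinic + heat-pump rebates + street-tree planting + solar retrofit + literacy program: 127 k$ used, 786 in projected impact.
The closest alternative, public wifi + mobile clinic + street-tree planting + solar retrofit + literacy program + bridge inspection, reaches only 727.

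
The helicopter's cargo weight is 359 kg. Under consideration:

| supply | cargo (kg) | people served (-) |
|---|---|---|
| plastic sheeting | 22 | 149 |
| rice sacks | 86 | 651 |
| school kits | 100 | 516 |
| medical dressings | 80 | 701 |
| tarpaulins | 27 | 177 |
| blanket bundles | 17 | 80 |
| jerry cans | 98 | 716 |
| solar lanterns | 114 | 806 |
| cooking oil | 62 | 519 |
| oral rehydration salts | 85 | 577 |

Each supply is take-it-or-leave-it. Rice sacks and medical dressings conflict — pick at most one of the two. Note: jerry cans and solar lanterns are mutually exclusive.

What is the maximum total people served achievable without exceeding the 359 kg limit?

2690

Medical dressings + tarpaulins + jerry cans + cooking oil + oral rehydration salts uses 352 of the 359 kg and totals 2690.
The closest alternative, medical dressings + blanket bundles + solar lanterns + cooking oil + oral rehydration salts, reaches only 2683.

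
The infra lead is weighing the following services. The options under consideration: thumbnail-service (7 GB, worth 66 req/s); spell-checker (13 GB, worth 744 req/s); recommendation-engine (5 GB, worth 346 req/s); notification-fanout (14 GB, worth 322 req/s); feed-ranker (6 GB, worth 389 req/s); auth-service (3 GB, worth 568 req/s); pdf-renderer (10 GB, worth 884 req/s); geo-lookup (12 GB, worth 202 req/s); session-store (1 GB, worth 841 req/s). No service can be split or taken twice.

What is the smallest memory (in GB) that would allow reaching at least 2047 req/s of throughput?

14

Minimise GB subject to total throughput ≥ 2047.
auth-service + pdf-renderer + session-store reaches 2293 using 14 GB.
Below 14 GB the best achievable stays under 2047.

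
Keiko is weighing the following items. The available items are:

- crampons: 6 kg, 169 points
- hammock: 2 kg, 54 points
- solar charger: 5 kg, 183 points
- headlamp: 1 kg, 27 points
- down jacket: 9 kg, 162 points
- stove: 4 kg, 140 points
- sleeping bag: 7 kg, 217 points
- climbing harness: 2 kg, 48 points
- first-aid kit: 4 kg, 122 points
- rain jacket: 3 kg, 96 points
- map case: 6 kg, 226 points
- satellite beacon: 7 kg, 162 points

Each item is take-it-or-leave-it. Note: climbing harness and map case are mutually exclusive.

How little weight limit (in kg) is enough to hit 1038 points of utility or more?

Need the lightest bundle worth ≥ 1038.
hammock + solar charger + stove + sleeping bag + first-aid kit + rain jacket + map case reaches 1038 using 31 kg.
No combination under 31 kg hits 1038.

31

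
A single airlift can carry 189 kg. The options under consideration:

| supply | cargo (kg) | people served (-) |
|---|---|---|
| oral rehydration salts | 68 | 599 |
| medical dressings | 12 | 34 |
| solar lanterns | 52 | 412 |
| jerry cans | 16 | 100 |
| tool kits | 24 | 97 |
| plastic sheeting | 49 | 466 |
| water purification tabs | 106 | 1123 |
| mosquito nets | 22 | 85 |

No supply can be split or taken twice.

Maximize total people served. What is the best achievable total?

1756

Filling by ratio: medical dressings + jerry cans + plastic sheeting + water purification tabs for 1723, with 6 kg left unused.
Dropping jerry cans and plastic sheeting frees 65 kg; slotting in oral rehydration salts (68 kg) lifts the total to 1756 at 186 kg.
Runner-up medical dressings + jerry cans + plastic sheeting + water purification tabs tops out at 1723.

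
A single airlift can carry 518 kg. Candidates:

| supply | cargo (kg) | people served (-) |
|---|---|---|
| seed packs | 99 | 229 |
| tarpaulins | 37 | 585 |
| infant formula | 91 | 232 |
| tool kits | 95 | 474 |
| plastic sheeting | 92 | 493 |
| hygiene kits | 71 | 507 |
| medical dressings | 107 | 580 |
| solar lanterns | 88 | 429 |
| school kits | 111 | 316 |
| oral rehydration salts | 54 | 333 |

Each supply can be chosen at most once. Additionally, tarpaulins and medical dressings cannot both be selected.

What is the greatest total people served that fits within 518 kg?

2821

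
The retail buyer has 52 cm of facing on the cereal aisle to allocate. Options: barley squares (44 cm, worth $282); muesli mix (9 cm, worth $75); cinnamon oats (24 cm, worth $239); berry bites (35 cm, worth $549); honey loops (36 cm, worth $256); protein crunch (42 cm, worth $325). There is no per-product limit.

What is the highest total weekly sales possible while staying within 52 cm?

Best packing: muesli mix + berry bites — 44 cm, 624 total.
No other feasible combination exceeds 624.

624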